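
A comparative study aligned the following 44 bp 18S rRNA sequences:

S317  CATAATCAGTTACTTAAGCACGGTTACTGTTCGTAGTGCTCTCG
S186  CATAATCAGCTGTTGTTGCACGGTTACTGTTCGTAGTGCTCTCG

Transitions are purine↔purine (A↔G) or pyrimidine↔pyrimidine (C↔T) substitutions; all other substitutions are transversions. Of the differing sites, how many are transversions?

Differing sites — 10:T/C (Ti); 12:A/G (Ti); 13:C/T (Ti); 15:T/G (Tv); 16:A/T (Tv); 17:A/T (Tv).
Of the 6 differences, 3 transitions and 3 transversions, so the answer is 3.

3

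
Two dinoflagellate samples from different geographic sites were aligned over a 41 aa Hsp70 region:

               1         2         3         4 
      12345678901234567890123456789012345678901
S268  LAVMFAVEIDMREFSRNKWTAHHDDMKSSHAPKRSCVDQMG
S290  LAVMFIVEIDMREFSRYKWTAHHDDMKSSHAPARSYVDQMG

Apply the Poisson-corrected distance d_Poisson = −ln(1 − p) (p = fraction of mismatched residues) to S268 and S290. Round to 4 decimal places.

0.1027

Differing sites — 6:A/I; 17:N/Y; 33:K/A; 36:C/Y.
p = 4/41 = 0.097561.
d = −ln(1 − 0.097561) = −ln(0.902439) = 0.1027.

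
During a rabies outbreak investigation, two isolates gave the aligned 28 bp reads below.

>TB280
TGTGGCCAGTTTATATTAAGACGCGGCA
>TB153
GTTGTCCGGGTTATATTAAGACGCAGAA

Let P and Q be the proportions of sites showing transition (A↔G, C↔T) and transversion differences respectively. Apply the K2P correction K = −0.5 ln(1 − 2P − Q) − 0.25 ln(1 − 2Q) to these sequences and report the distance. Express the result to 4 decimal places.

0.3043

The sequences differ at positions 1 (T/G, transversion), 2 (G/T, transversion), 5 (G/T, transversion), 8 (A/G, transition), 10 (T/G, transversion), 25 (G/A, transition), 27 (C/A, transversion).
Of the 7 differences, 2 transitions and 5 transversions over 28 sites: P = 2/28 = 0.071429, Q = 5/28 = 0.178571.
d = −0.5·ln(0.678571) − 0.25·ln(0.642858) = −0.5·(-0.387766) − 0.25·(-0.441831) = 0.3043.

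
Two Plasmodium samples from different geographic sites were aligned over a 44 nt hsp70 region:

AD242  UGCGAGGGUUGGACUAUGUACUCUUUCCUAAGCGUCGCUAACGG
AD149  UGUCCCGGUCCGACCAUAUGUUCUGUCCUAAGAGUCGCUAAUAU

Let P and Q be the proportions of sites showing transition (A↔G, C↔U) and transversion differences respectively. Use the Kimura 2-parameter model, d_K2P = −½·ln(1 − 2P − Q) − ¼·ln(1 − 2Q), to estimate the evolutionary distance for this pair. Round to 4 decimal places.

Mismatches occur at site 3 (C/U, transition), site 4 (G/C, transversion), site 5 (A/C, transversion), site 6 (G/C, transversion), site 10 (U/C, transition), site 11 (G/C, transversion), site 15 (U/C, transition), site 18 (G/A, transition), site 20 (A/G, transition), site 21 (C/U, transition), site 25 (U/G, transversion), site 33 (C/A, transversion), site 42 (C/U, transition), site 43 (G/A, transition), site 44 (G/U, transversion).
Of the 15 differences, 8 transitions and 7 transversions over 44 sites: P = 8/44 = 0.181818, Q = 7/44 = 0.159091.
d = −0.5·ln(0.477273) − 0.25·ln(0.681818) = −0.5·(-0.739667) − 0.25·(-0.382993) = 0.4656.

0.4656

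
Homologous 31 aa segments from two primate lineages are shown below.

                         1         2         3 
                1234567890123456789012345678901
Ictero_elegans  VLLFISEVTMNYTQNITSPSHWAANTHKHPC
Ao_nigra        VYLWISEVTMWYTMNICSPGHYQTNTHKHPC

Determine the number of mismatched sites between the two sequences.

9

Mismatches occur at site 2 (L/Y), site 4 (F/W), site 11 (N/W), site 14 (Q/M), site 17 (T/C), site 20 (S/G), site 22 (W/Y), site 23 (A/Q), site 24 (A/T).
That gives 9 mismatches out of 31 aligned sites, so the Hamming distance is 9.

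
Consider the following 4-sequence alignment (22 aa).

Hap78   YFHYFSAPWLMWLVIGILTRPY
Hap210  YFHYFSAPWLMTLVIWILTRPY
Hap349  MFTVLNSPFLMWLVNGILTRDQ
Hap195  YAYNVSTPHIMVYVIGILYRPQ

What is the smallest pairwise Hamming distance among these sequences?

Pairwise Hamming distances:
  Hap78 vs Hap210: 2
  Hap78 vs Hap349: 10
  Hap78 vs Hap195: 11
  Hap210 vs Hap349: 12
  Hap210 vs Hap195: 12
  Hap349 vs Hap195: 14
The smallest is 2, between Hap78 and Hap210.

2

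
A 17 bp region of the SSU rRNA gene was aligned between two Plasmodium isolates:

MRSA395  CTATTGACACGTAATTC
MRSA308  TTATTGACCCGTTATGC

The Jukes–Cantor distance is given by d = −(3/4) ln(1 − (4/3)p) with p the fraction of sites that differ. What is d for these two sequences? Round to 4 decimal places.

Mismatches occur at site 1 (C↔T), site 9 (A↔C), site 13 (A↔T), site 16 (T↔G).
p = 4/17 = 0.235294.
d = −0.75 · ln(1 − (4/3)·0.235294) = −0.75 · ln(0.686275) = −0.75 · (-0.376477) = 0.2824.

0.2824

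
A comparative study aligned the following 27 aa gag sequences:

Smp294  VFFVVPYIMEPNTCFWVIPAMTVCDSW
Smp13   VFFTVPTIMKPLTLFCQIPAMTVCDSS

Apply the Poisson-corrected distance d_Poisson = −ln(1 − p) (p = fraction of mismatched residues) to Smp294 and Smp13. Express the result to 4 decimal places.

The sequences differ at positions 4 (V/T), 7 (Y/T), 10 (E/K), 12 (N/L), 14 (C/L), 16 (W/C), 17 (V/Q), 27 (W/S).
p = 8/27 = 0.296296.
d = −ln(1 − 0.296296) = −ln(0.703704) = 0.3514.

0.3514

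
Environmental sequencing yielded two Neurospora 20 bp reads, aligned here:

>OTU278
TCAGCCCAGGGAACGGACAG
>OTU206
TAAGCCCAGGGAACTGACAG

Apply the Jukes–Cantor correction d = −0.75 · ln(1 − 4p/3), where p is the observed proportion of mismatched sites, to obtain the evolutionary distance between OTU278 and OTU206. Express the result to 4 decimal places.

Mismatches occur at site 2 (C→A), site 15 (G→T).
p = 2/20 = 0.100000.
d = −0.75 · ln(1 − (4/3)·0.100000) = −0.75 · ln(0.866667) = −0.75 · (-0.143100) = 0.1073.

0.1073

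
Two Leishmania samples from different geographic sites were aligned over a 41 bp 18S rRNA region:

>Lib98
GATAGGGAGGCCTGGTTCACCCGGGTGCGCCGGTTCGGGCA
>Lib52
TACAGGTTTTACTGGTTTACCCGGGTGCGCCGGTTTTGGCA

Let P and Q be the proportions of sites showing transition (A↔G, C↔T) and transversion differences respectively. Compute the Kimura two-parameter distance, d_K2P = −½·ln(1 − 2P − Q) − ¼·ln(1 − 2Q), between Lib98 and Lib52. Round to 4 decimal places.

Mismatches occur at site 1 (G/T, transversion), site 3 (T/C, transition), site 7 (G/T, transversion), site 8 (A/T, transversion), site 9 (G/T, transversion), site 10 (G/T, transversion), site 11 (C/A, transversion), site 18 (C/T, transition), site 36 (C/T, transition), site 37 (G/T, transversion).
Of the 10 differences, 3 transitions and 7 transversions over 41 sites: P = 3/41 = 0.073171, Q = 7/41 = 0.170732.
d = −0.5·ln(0.682926) − 0.25·ln(0.658536) = −0.5·(-0.381369) − 0.25·(-0.417736) = 0.2951.

0.2951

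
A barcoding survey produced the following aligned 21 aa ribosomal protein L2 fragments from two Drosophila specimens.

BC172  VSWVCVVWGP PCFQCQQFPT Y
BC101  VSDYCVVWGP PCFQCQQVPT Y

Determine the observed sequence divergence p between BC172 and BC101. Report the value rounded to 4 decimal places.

0.1429

Mismatches occur at site 3 (W↔D), site 4 (V↔Y), site 18 (F↔V).
There are 3 differences over 21 sites, so p = 3/21 = 0.1429.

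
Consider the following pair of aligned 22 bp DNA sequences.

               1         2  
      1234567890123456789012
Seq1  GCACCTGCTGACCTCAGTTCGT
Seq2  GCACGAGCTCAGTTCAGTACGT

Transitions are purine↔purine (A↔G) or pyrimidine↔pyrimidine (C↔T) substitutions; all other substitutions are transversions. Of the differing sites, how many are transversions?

Differing sites — 5:C/G (Tv); 6:T/A (Tv); 10:G/C (Tv); 12:C/G (Tv); 13:C/T (Ti); 19:T/A (Tv).
Of the 6 differences, 1 transition and 5 transversions, so the answer is 5.

5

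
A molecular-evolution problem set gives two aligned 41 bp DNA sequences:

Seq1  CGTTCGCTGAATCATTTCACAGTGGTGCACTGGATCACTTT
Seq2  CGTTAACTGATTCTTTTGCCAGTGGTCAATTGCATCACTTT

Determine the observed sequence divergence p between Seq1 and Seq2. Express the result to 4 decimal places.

Mismatches occur at site 5 (C↔A), site 6 (G↔A), site 11 (A↔T), site 14 (A↔T), site 18 (C↔G), site 19 (A↔C), site 27 (G↔C), site 28 (C↔A), site 30 (C↔T), site 33 (G↔C).
There are 10 differences over 41 sites, so p = 10/41 = 0.2439.

0.2439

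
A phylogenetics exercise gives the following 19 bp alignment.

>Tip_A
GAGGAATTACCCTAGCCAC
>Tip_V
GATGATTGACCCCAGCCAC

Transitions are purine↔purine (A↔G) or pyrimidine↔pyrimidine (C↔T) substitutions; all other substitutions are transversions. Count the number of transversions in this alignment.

Differing sites — 3:G/T (Tv); 6:A/T (Tv); 8:T/G (Tv); 13:T/C (Ti).
Of the 4 differences, 1 transition and 3 transversions, so the answer is 3.

3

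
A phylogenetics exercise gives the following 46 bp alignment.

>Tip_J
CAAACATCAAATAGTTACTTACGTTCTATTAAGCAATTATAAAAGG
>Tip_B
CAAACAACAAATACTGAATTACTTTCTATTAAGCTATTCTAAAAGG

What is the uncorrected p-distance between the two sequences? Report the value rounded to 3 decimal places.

0.152

Differing sites — 7:T/A; 14:G/C; 16:T/G; 18:C/A; 23:G/T; 35:A/T; 39:A/C.
There are 7 differences over 46 sites, so p = 7/46 = 0.152.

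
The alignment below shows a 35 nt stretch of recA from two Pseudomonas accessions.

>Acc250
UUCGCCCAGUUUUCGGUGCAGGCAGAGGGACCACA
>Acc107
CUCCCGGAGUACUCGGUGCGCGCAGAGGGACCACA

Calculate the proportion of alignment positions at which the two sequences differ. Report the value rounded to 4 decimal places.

Mismatches occur at site 1 (U↔C), site 4 (G↔C), site 6 (C↔G), site 7 (C↔G), site 11 (U↔A), site 12 (U↔C), site 20 (A↔G), site 21 (G↔C).
There are 8 differences over 35 sites, so p = 8/35 = 0.2286.

0.2286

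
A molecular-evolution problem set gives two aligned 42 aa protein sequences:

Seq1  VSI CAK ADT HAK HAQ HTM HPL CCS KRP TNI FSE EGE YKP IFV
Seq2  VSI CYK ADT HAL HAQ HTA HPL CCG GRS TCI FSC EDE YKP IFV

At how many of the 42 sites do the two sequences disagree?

9

Mismatches occur at site 5 (A↔Y), site 12 (K↔L), site 18 (M↔A), site 24 (S↔G), site 25 (K↔G), site 27 (P↔S), site 29 (N↔C), site 33 (E↔C), site 35 (G↔D).
That gives 9 mismatches out of 42 aligned sites, so the Hamming distance is 9.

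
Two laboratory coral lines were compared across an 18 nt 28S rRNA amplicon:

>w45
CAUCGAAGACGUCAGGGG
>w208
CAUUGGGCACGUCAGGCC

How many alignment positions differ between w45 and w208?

6

The sequences differ at positions 4 (C/U), 6 (A/G), 7 (A/G), 8 (G/C), 17 (G/C), 18 (G/C).
That gives 6 mismatches out of 18 aligned sites, so the Hamming distance is 6.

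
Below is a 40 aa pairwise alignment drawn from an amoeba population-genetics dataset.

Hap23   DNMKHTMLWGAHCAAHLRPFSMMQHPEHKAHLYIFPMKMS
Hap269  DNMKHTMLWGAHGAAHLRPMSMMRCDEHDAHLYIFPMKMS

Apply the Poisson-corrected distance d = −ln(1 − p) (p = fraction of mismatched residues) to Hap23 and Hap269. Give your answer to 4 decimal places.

0.1625

Mismatches occur at site 13 (C→G), site 20 (F→M), site 24 (Q→R), site 25 (H→C), site 26 (P→D), site 29 (K→D).
p = 6/40 = 0.150000.
d = −ln(1 − 0.150000) = −ln(0.850000) = 0.1625.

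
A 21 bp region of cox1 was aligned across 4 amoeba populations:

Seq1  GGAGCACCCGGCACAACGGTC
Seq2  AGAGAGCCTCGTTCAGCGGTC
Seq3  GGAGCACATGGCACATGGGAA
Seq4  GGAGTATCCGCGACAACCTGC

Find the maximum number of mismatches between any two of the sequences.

13

Pairwise Hamming distances:
  Seq1 vs Seq2: 8
  Seq1 vs Seq3: 6
  Seq1 vs Seq4: 7
  Seq2 vs Seq3: 11
  Seq2 vs Seq4: 13
  Seq3 vs Seq4: 12
The largest is 13, between Seq2 and Seq4.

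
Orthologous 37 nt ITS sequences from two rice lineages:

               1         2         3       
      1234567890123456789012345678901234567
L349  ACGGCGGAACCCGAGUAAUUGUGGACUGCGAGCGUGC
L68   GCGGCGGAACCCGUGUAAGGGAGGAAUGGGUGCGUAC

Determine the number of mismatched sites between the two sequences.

The sequences differ at positions 1 (A/G), 14 (A/U), 19 (U/G), 20 (U/G), 22 (U/A), 26 (C/A), 29 (C/G), 31 (A/U), 36 (G/A).
That gives 9 mismatches out of 37 aligned sites, so the Hamming distance is 9.

9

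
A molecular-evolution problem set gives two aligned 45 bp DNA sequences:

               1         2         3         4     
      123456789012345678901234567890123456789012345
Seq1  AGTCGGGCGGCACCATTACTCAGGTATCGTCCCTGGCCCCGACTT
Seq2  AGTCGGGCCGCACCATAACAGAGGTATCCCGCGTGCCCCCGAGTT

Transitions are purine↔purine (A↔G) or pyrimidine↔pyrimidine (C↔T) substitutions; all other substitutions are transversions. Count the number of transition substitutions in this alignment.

1

The sequences differ at positions 9 (G/C, transversion), 17 (T/A, transversion), 20 (T/A, transversion), 21 (C/G, transversion), 29 (G/C, transversion), 30 (T/C, transition), 31 (C/G, transversion), 33 (C/G, transversion), 36 (G/C, transversion), 43 (C/G, transversion).
Of the 10 differences, 1 transition and 9 transversions, so the answer is 1.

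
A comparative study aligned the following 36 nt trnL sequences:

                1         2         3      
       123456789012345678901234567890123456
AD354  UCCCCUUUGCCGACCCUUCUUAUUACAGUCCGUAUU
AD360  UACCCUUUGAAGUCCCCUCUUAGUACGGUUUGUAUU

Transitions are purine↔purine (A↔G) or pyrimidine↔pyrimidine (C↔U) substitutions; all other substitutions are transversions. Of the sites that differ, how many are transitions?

The sequences differ at positions 2 (C/A, transversion), 10 (C/A, transversion), 11 (C/A, transversion), 13 (A/U, transversion), 17 (U/C, transition), 23 (U/G, transversion), 27 (A/G, transition), 30 (C/U, transition), 31 (C/U, transition).
Of the 9 differences, 4 transitions and 5 transversions, so the answer is 4.

4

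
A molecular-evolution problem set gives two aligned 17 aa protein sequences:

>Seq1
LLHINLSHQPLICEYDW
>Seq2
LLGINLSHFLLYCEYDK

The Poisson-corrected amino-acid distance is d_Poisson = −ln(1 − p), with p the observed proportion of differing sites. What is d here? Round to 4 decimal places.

0.3483

Differing sites — 3:H/G; 9:Q/F; 10:P/L; 12:I/Y; 17:W/K.
p = 5/17 = 0.294118.
d = −ln(1 − 0.294118) = −ln(0.705882) = 0.3483.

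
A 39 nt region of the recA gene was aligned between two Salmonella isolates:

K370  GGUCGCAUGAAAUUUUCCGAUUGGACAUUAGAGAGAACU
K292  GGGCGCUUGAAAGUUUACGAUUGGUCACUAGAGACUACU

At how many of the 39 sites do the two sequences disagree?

Differing sites — 3:U/G; 7:A/U; 13:U/G; 17:C/A; 25:A/U; 28:U/C; 35:G/C; 36:A/U.
That gives 8 mismatches out of 39 aligned sites, so the Hamming distance is 8.

8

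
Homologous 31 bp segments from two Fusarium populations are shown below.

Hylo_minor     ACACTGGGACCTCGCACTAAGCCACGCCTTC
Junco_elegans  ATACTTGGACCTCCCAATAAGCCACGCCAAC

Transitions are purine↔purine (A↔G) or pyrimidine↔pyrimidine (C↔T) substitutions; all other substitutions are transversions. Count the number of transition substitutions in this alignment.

1

The sequences differ at positions 2 (C/T, transition), 6 (G/T, transversion), 14 (G/C, transversion), 17 (C/A, transversion), 29 (T/A, transversion), 30 (T/A, transversion).
Of the 6 differences, 1 transition and 5 transversions, so the answer is 1.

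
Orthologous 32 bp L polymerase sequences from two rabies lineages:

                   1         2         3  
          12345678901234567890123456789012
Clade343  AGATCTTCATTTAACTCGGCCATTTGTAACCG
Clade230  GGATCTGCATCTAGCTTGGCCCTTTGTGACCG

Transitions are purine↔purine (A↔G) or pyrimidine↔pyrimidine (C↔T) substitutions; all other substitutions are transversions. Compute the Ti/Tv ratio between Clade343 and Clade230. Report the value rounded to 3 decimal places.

2.500

The sequences differ at positions 1 (A/G, transition), 7 (T/G, transversion), 11 (T/C, transition), 14 (A/G, transition), 17 (C/T, transition), 22 (A/C, transversion), 28 (A/G, transition).
Of the 7 differences, 5 transitions and 2 transversions, so Ti/Tv = 5/2 = 2.500.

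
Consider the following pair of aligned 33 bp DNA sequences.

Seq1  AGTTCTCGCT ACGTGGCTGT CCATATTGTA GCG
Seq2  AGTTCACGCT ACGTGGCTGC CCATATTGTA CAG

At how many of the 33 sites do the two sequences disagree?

Differing sites — 6:T/A; 20:T/C; 31:G/C; 32:C/A.
That gives 4 mismatches out of 33 aligned sites, so the Hamming distance is 4.

4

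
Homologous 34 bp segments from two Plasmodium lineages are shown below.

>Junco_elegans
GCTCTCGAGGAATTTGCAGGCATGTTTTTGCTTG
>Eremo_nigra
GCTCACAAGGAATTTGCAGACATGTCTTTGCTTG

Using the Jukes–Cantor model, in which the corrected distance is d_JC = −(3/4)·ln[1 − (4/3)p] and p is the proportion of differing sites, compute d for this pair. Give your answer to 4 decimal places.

0.1280

Differing sites — 5:T/A; 7:G/A; 20:G/A; 26:T/C.
p = 4/34 = 0.117647.
d = −0.75 · ln(1 − (4/3)·0.117647) = −0.75 · ln(0.843137) = −0.75 · (-0.170626) = 0.1280.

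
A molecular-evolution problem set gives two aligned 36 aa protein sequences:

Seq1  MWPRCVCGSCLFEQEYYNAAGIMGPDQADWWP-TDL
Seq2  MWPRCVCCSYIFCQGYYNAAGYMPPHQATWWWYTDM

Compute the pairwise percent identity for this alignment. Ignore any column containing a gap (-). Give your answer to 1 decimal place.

Excluding the 1 gap column leaves 35 comparable sites.
Mismatches occur at site 8 (G↔C), site 10 (C↔Y), site 11 (L↔I), site 13 (E↔C), site 15 (E↔G), site 22 (I↔Y), site 24 (G↔P), site 26 (D↔H), site 29 (D↔T), site 32 (P↔W), site 36 (L↔M).
24 of the 35 comparable sites match, so the percent identity is 24/35 × 100 = 68.6%.

68.6%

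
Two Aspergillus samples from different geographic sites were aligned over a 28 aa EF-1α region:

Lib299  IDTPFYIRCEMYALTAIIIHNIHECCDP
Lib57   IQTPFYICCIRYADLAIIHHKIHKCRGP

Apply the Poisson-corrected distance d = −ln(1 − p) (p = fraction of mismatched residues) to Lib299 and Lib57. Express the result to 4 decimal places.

Differing sites — 2:D/Q; 8:R/C; 10:E/I; 11:M/R; 14:L/D; 15:T/L; 19:I/H; 21:N/K; 24:E/K; 26:C/R; 27:D/G.
p = 11/28 = 0.392857.
d = −ln(1 − 0.392857) = −ln(0.607143) = 0.4990.

0.4990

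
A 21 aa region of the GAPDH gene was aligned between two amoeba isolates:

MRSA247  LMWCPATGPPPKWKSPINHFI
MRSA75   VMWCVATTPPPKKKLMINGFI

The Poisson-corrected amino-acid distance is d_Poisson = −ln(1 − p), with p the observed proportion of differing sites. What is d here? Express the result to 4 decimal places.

0.4055

Differing sites — 1:L/V; 5:P/V; 8:G/T; 13:W/K; 15:S/L; 16:P/M; 19:H/G.
p = 7/21 = 0.333333.
d = −ln(1 − 0.333333) = −ln(0.666667) = 0.4055.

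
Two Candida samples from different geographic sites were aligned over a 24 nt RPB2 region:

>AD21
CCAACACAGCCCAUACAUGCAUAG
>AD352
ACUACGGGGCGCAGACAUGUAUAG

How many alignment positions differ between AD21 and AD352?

8

Mismatches occur at site 1 (C→A), site 3 (A→U), site 6 (A→G), site 7 (C→G), site 8 (A→G), site 11 (C→G), site 14 (U→G), site 20 (C→U).
That gives 8 mismatches out of 24 aligned sites, so the Hamming distance is 8.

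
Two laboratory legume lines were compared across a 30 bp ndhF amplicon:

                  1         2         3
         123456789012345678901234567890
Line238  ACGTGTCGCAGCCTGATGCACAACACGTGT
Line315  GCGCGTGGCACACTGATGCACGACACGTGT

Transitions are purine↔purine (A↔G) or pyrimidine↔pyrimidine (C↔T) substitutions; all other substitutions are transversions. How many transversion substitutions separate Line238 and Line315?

The sequences differ at positions 1 (A/G, transition), 4 (T/C, transition), 7 (C/G, transversion), 11 (G/C, transversion), 12 (C/A, transversion), 22 (A/G, transition).
Of the 6 differences, 3 transitions and 3 transversions, so the answer is 3.

3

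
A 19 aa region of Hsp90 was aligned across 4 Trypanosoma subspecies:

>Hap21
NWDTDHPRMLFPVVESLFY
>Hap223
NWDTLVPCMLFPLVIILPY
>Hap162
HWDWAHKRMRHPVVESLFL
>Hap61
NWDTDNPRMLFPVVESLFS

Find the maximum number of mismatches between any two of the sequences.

13

Pairwise Hamming distances:
  Hap21 vs Hap223: 7
  Hap21 vs Hap162: 7
  Hap21 vs Hap61: 2
  Hap223 vs Hap162: 13
  Hap223 vs Hap61: 8
  Hap162 vs Hap61: 8
The largest is 13, between Hap223 and Hap162.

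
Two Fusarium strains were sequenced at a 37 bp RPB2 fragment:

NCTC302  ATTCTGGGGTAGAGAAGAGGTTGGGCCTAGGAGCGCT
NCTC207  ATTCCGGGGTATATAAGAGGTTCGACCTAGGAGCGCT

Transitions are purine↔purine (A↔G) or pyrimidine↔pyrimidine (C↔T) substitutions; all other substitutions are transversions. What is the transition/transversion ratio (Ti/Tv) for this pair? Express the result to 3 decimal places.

0.667

Mismatches occur at site 5 (T→C, transition), site 12 (G→T, transversion), site 14 (G→T, transversion), site 23 (G→C, transversion), site 25 (G→A, transition).
Of the 5 differences, 2 transitions and 3 transversions, so Ti/Tv = 2/3 = 0.667.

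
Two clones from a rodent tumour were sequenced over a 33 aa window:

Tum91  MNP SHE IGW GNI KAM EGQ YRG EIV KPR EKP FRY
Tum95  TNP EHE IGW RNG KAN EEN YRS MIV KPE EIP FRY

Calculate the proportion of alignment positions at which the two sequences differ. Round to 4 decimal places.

Differing sites — 1:M/T; 4:S/E; 10:G/R; 12:I/G; 15:M/N; 17:G/E; 18:Q/N; 21:G/S; 22:E/M; 27:R/E; 29:K/I.
There are 11 differences over 33 sites, so p = 11/33 = 0.3333.

0.3333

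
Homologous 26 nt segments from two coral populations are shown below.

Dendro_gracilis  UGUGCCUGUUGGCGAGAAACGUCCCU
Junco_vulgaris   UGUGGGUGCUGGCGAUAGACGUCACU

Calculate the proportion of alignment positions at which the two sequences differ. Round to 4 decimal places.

The sequences differ at positions 5 (C/G), 6 (C/G), 9 (U/C), 16 (G/U), 18 (A/G), 24 (C/A).
There are 6 differences over 26 sites, so p = 6/26 = 0.2308.

0.2308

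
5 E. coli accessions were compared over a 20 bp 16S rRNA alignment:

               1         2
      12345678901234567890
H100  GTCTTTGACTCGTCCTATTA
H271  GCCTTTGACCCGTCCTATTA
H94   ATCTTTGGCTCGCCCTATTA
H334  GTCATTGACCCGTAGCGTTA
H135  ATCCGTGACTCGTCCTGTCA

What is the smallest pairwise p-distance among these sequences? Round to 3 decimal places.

Pairwise Hamming distances:
  H100 vs H271: 2
  H100 vs H94: 3
  H100 vs H334: 6
  H100 vs H135: 5
  H271 vs H94: 5
  H271 vs H334: 6
  H271 vs H135: 7
  H94 vs H334: 9
  H94 vs H135: 6
  H334 vs H135: 8
The smallest is 2 mismatches, between H100 and H271; p = 2/20 = 0.100.

0.100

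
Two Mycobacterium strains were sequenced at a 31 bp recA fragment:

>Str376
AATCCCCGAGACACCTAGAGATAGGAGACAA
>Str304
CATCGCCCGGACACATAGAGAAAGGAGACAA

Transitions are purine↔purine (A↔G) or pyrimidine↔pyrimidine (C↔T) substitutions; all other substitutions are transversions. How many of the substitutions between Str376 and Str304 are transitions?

Differing sites — 1:A/C (Tv); 5:C/G (Tv); 8:G/C (Tv); 9:A/G (Ti); 15:C/A (Tv); 22:T/A (Tv).
Of the 6 differences, 1 transition and 5 transversions, so the answer is 1.

1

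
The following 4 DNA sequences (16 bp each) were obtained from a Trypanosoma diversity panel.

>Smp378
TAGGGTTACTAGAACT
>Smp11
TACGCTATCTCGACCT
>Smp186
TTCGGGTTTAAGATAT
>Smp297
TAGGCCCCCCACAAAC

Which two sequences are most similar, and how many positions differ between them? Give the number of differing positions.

6

Pairwise Hamming distances:
  Smp378 vs Smp11: 6
  Smp378 vs Smp186: 8
  Smp378 vs Smp297: 8
  Smp11 vs Smp186: 9
  Smp11 vs Smp297: 10
  Smp186 vs Smp297: 11
The smallest is 6, between Smp378 and Smp11.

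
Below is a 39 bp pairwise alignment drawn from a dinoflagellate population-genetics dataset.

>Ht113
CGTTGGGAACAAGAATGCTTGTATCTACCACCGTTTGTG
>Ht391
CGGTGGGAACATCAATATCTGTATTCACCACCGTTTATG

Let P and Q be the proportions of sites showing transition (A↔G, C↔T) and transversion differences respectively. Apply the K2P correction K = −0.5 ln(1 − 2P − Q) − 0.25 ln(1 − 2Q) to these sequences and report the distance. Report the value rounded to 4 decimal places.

0.2845

The sequences differ at positions 3 (T/G, transversion), 12 (A/T, transversion), 13 (G/C, transversion), 17 (G/A, transition), 18 (C/T, transition), 19 (T/C, transition), 25 (C/T, transition), 26 (T/C, transition), 37 (G/A, transition).
Of the 9 differences, 6 transitions and 3 transversions over 39 sites: P = 6/39 = 0.153846, Q = 3/39 = 0.076923.
d = −0.5·ln(0.615385) − 0.25·ln(0.846154) = −0.5·(-0.485507) − 0.25·(-0.167054) = 0.2845.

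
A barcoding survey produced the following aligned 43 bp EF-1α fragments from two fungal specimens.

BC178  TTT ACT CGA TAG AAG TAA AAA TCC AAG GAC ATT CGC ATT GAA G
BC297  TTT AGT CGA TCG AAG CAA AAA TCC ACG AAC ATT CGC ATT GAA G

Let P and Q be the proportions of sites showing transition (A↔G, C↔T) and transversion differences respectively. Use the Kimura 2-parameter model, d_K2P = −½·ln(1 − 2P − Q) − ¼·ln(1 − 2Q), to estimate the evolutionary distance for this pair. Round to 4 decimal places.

The sequences differ at positions 5 (C/G, transversion), 11 (A/C, transversion), 16 (T/C, transition), 26 (A/C, transversion), 28 (G/A, transition).
Of the 5 differences, 2 transitions and 3 transversions over 43 sites: P = 2/43 = 0.046512, Q = 3/43 = 0.069767.
d = −0.5·ln(0.837209) − 0.25·ln(0.860466) = −0.5·(-0.177682) − 0.25·(-0.150281) = 0.1264.

0.1264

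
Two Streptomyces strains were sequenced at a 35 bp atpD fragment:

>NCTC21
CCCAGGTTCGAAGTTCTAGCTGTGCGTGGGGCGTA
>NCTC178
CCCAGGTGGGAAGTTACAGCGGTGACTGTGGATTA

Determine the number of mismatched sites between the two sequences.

Differing sites — 8:T/G; 9:C/G; 16:C/A; 17:T/C; 21:T/G; 25:C/A; 26:G/C; 29:G/T; 32:C/A; 33:G/T.
That gives 10 mismatches out of 35 aligned sites, so the Hamming distance is 10.

10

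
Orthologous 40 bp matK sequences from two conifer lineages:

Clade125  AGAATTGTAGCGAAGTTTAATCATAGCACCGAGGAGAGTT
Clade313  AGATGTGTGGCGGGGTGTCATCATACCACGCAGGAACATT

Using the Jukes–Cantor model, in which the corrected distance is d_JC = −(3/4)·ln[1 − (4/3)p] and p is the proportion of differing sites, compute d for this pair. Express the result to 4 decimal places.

0.4260

Differing sites — 4:A/T; 5:T/G; 9:A/G; 13:A/G; 14:A/G; 17:T/G; 19:A/C; 26:G/C; 30:C/G; 31:G/C; 36:G/A; 37:A/C; 38:G/A.
p = 13/40 = 0.325000.
d = −0.75 · ln(1 − (4/3)·0.325000) = −0.75 · ln(0.566667) = −0.75 · (-0.567983) = 0.4260.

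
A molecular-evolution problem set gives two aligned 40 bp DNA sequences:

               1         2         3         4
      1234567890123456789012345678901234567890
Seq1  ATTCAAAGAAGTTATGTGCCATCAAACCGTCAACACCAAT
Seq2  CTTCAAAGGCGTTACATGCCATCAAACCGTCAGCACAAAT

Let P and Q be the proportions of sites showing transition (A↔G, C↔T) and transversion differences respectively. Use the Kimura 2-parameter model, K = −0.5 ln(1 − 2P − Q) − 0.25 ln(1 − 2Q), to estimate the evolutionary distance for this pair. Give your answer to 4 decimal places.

The sequences differ at positions 1 (A/C, transversion), 9 (A/G, transition), 10 (A/C, transversion), 15 (T/C, transition), 16 (G/A, transition), 33 (A/G, transition), 37 (C/A, transversion).
Of the 7 differences, 4 transitions and 3 transversions over 40 sites: P = 4/40 = 0.100000, Q = 3/40 = 0.075000.
d = −0.5·ln(0.725000) − 0.25·ln(0.850000) = −0.5·(-0.321584) − 0.25·(-0.162519) = 0.2014.

0.2014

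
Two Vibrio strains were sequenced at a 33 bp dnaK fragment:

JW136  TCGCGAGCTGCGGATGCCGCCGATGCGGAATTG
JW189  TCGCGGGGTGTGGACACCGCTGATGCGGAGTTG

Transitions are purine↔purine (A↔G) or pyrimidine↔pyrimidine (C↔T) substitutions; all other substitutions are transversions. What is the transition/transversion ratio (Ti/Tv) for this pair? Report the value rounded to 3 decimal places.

6.000

Mismatches occur at site 6 (A↔G, transition), site 8 (C↔G, transversion), site 11 (C↔T, transition), site 15 (T↔C, transition), site 16 (G↔A, transition), site 21 (C↔T, transition), site 30 (A↔G, transition).
Of the 7 differences, 6 transitions and 1 transversion, so Ti/Tv = 6/1 = 6.000.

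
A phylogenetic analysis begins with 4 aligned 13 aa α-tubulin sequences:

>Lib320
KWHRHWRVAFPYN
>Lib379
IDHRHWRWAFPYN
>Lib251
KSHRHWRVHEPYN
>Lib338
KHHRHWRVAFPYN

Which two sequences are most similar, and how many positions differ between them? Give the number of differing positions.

Pairwise Hamming distances:
  Lib320 vs Lib379: 3
  Lib320 vs Lib251: 3
  Lib320 vs Lib338: 1
  Lib379 vs Lib251: 5
  Lib379 vs Lib338: 3
  Lib251 vs Lib338: 3
The smallest is 1, between Lib320 and Lib338.

1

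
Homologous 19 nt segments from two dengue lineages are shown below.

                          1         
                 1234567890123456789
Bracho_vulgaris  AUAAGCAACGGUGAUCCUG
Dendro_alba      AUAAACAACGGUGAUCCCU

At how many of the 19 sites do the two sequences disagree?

3

Differing sites — 5:G/A; 18:U/C; 19:G/U.
That gives 3 mismatches out of 19 aligned sites, so the Hamming distance is 3.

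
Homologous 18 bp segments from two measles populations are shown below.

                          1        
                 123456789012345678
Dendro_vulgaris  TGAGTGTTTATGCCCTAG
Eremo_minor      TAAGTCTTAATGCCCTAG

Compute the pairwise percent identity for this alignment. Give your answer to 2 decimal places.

83.33%

Mismatches occur at site 2 (G→A), site 6 (G→C), site 9 (T→A).
15 of the 18 sites match, so the percent identity is 15/18 × 100 = 83.33%.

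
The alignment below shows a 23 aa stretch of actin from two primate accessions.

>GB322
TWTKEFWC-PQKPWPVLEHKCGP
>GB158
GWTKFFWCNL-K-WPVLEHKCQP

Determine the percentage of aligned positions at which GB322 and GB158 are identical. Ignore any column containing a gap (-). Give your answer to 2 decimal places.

Excluding the 3 gap columns leaves 20 comparable sites.
Mismatches occur at site 1 (T/G), site 5 (E/F), site 10 (P/L), site 22 (G/Q).
16 of the 20 comparable sites match, so the percent identity is 16/20 × 100 = 80.00%.

80.00%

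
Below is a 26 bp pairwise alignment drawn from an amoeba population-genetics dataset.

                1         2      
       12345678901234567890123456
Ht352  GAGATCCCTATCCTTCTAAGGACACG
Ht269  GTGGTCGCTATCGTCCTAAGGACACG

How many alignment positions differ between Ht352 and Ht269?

Mismatches occur at site 2 (A→T), site 4 (A→G), site 7 (C→G), site 13 (C→G), site 15 (T→C).
That gives 5 mismatches out of 26 aligned sites, so the Hamming distance is 5.

5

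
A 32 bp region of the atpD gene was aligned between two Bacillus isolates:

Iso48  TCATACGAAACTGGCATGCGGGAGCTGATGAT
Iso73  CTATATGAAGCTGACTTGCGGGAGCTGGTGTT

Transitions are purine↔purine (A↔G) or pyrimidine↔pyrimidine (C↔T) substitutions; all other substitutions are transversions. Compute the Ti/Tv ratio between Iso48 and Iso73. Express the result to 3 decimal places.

3.000

Differing sites — 1:T/C (Ti); 2:C/T (Ti); 6:C/T (Ti); 10:A/G (Ti); 14:G/A (Ti); 16:A/T (Tv); 28:A/G (Ti); 31:A/T (Tv).
Of the 8 differences, 6 transitions and 2 transversions, so Ti/Tv = 6/2 = 3.000.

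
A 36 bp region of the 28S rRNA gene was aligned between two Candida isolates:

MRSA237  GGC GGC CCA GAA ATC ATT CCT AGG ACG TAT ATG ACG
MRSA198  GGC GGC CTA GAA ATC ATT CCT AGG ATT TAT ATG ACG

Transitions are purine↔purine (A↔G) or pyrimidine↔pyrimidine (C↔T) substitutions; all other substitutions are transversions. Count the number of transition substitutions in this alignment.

2

Differing sites — 8:C/T (Ti); 26:C/T (Ti); 27:G/T (Tv).
Of the 3 differences, 2 transitions and 1 transversion, so the answer is 2.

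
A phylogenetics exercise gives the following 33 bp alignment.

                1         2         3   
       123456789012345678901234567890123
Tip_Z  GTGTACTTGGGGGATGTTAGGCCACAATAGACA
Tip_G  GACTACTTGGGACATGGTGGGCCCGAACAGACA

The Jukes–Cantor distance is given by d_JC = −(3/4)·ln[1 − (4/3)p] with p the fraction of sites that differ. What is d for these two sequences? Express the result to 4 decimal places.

0.3390

The sequences differ at positions 2 (T/A), 3 (G/C), 12 (G/A), 13 (G/C), 17 (T/G), 19 (A/G), 24 (A/C), 25 (C/G), 28 (T/C).
p = 9/33 = 0.272727.
d = −0.75 · ln(1 − (4/3)·0.272727) = −0.75 · ln(0.636364) = −0.75 · (-0.451985) = 0.3390.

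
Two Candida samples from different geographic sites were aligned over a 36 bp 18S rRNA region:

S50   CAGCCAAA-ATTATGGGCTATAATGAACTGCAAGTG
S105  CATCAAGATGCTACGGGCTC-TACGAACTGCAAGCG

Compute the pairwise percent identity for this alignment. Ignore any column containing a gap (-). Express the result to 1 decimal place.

Excluding the 2 gap columns leaves 34 comparable sites.
Differing sites — 3:G/T; 5:C/A; 7:A/G; 10:A/G; 11:T/C; 14:T/C; 20:A/C; 22:A/T; 24:T/C; 35:T/C.
24 of the 34 comparable sites match, so the percent identity is 24/34 × 100 = 70.6%.

70.6%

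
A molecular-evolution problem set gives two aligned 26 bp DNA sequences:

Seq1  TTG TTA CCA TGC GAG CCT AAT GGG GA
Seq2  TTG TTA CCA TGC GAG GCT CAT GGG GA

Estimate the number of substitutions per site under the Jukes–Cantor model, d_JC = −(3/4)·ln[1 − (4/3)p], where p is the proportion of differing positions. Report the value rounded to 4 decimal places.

Differing sites — 16:C/G; 19:A/C.
p = 2/26 = 0.076923.
d = −0.75 · ln(1 − (4/3)·0.076923) = −0.75 · ln(0.897436) = −0.75 · (-0.108213) = 0.0812.

0.0812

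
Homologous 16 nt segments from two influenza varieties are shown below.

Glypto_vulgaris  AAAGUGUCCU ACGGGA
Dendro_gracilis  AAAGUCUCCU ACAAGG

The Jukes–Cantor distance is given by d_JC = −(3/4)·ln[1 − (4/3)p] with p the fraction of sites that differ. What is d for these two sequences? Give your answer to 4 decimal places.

0.3041

The sequences differ at positions 6 (G/C), 13 (G/A), 14 (G/A), 16 (A/G).
p = 4/16 = 0.250000.
d = −0.75 · ln(1 − (4/3)·0.250000) = −0.75 · ln(0.666667) = −0.75 · (-0.405465) = 0.3041.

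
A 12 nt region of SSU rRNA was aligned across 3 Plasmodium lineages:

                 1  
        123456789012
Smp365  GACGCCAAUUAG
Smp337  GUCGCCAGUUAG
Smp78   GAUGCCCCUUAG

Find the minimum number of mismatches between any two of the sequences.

Pairwise Hamming distances:
  Smp365 vs Smp337: 2
  Smp365 vs Smp78: 3
  Smp337 vs Smp78: 4
The smallest is 2, between Smp365 and Smp337.

2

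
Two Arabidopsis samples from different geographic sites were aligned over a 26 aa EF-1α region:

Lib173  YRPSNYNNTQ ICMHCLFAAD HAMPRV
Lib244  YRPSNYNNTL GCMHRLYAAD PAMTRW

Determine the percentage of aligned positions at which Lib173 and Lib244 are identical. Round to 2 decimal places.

Mismatches occur at site 10 (Q→L), site 11 (I→G), site 15 (C→R), site 17 (F→Y), site 21 (H→P), site 24 (P→T), site 26 (V→W).
19 of the 26 sites match, so the percent identity is 19/26 × 100 = 73.08%.

73.08%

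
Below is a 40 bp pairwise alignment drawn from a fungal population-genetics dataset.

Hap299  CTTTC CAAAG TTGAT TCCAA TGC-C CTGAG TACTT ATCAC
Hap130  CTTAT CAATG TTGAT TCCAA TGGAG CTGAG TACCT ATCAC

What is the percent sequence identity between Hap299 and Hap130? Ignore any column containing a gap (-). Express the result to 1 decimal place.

84.6%

Excluding the 1 gap column leaves 39 comparable sites.
Mismatches occur at site 4 (T/A), site 5 (C/T), site 9 (A/T), site 23 (C/G), site 25 (C/G), site 34 (T/C).
33 of the 39 comparable sites match, so the percent identity is 33/39 × 100 = 84.6%.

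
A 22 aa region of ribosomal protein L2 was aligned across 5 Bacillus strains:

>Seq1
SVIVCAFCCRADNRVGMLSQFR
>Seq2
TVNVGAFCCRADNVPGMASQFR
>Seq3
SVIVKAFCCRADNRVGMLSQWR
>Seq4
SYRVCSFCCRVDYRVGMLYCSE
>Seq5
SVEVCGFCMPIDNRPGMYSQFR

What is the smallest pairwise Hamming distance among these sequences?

2

Pairwise Hamming distances:
  Seq1 vs Seq2: 6
  Seq1 vs Seq3: 2
  Seq1 vs Seq4: 9
  Seq1 vs Seq5: 7
  Seq2 vs Seq3: 7
  Seq2 vs Seq4: 14
  Seq2 vs Seq5: 9
  Seq3 vs Seq4: 10
  Seq3 vs Seq5: 9
  Seq4 vs Seq5: 13
The smallest is 2, between Seq1 and Seq3.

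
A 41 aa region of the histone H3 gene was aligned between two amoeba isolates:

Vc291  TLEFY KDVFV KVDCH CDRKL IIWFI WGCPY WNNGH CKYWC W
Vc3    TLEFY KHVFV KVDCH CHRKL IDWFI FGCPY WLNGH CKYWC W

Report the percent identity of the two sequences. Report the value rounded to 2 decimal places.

87.80%

The sequences differ at positions 7 (D/H), 17 (D/H), 22 (I/D), 26 (W/F), 32 (N/L).
36 of the 41 sites match, so the percent identity is 36/41 × 100 = 87.80%.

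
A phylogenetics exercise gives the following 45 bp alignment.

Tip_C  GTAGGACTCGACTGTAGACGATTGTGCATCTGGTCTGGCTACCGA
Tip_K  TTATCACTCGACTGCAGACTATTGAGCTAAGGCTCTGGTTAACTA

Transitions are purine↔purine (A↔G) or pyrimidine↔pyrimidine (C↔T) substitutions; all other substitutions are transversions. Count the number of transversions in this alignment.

Mismatches occur at site 1 (G/T, transversion), site 4 (G/T, transversion), site 5 (G/C, transversion), site 15 (T/C, transition), site 20 (G/T, transversion), site 25 (T/A, transversion), site 28 (A/T, transversion), site 29 (T/A, transversion), site 30 (C/A, transversion), site 31 (T/G, transversion), site 33 (G/C, transversion), site 39 (C/T, transition), site 42 (C/A, transversion), site 44 (G/T, transversion).
Of the 14 differences, 2 transitions and 12 transversions, so the answer is 12.

12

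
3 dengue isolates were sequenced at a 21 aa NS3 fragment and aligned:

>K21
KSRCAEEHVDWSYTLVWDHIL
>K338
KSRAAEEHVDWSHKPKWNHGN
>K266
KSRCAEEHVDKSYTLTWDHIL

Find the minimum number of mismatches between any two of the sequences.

Pairwise Hamming distances:
  K21 vs K338: 8
  K21 vs K266: 2
  K338 vs K266: 9
The smallest is 2, between K21 and K266.

2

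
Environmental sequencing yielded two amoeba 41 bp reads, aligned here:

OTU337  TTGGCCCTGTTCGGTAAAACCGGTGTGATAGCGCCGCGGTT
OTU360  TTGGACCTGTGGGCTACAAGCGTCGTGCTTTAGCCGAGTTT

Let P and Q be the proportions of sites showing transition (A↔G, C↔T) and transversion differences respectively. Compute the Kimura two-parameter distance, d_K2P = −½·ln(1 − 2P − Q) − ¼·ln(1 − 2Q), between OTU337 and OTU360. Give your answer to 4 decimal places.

0.4791

The sequences differ at positions 5 (C/A, transversion), 11 (T/G, transversion), 12 (C/G, transversion), 14 (G/C, transversion), 17 (A/C, transversion), 20 (C/G, transversion), 23 (G/T, transversion), 24 (T/C, transition), 28 (A/C, transversion), 30 (A/T, transversion), 31 (G/T, transversion), 32 (C/A, transversion), 37 (C/A, transversion), 39 (G/T, transversion).
Of the 14 differences, 1 transition and 13 transversions over 41 sites: P = 1/41 = 0.024390, Q = 13/41 = 0.317073.
d = −0.5·ln(0.634147) − 0.25·ln(0.365854) = −0.5·(-0.455474) − 0.25·(-1.005521) = 0.4791.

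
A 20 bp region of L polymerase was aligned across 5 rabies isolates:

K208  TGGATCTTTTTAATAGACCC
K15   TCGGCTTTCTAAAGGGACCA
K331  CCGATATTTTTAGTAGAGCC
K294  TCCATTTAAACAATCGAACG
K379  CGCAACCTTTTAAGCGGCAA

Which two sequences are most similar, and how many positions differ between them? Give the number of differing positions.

Pairwise Hamming distances:
  K208 vs K15: 9
  K208 vs K331: 5
  K208 vs K294: 10
  K208 vs K379: 9
  K15 vs K331: 11
  K15 vs K294: 11
  K15 vs K379: 12
  K331 vs K294: 11
  K331 vs K379: 12
  K294 vs K379: 14
The smallest is 5, between K208 and K331.

5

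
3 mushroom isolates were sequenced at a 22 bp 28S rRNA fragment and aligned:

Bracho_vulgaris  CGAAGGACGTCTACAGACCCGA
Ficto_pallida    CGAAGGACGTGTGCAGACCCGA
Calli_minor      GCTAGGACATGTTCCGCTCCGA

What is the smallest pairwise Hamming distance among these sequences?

2

Pairwise Hamming distances:
  Bracho_vulgaris vs Ficto_pallida: 2
  Bracho_vulgaris vs Calli_minor: 9
  Ficto_pallida vs Calli_minor: 8
The smallest is 2, between Bracho_vulgaris and Ficto_pallida.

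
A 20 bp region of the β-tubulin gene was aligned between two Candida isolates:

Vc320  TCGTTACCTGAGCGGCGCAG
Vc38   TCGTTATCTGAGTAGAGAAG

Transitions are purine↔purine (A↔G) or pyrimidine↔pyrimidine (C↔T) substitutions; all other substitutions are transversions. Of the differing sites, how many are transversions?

Differing sites — 7:C/T (Ti); 13:C/T (Ti); 14:G/A (Ti); 16:C/A (Tv); 18:C/A (Tv).
Of the 5 differences, 3 transitions and 2 transversions, so the answer is 2.

2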